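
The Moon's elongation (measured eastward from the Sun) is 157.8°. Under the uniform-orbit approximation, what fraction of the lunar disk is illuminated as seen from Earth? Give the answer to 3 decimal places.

0.963

f = (1 − cos 157.8°)/2 = (1 − (-0.926))/2 ≈ 0.963.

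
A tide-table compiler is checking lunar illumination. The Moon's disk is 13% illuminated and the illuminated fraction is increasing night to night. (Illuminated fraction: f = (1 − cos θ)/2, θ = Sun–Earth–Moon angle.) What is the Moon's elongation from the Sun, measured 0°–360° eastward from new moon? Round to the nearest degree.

42°

From f = (1 − cos θ)/2: cos θ = 1 − 2×0.13 = 0.740; arccos → 42.3°.
Waxing ⇒ before full, so θ = 42.3°.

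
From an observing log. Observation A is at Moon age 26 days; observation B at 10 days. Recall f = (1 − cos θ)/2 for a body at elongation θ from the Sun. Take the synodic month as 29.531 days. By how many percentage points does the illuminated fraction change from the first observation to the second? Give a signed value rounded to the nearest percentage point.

+63 percentage points

θ₁ = 360° × 26/29.531 = 317.0°, f₁ = (1 − cos θ₁)/2 = 0.135.
θ₂ = 360° × 10/29.531 = 121.9°, f₂ = (1 − cos θ₂)/2 = 0.764.
Change = f₂ − f₁ = +0.630 → +63 percentage points.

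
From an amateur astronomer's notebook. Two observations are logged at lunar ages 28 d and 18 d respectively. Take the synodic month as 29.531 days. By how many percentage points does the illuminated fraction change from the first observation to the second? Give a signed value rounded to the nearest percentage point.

First observation: θ = 360°·28/29.531 = 341.3°, so f = 0.026.
Second observation: θ = 219.4°, f = 0.886.
Δf = 0.886 − 0.026 = +0.860, i.e. +86 pp.

+86 percentage points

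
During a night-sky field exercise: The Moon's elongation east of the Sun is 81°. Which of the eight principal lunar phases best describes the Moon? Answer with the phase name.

first quarter

81° lies in the first quarter sector of the 8-phase cycle.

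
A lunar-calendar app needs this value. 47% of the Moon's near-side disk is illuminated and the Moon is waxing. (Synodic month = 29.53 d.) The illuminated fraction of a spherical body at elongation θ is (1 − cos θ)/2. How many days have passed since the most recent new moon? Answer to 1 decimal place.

7.1 days

Invert f = (1 − cos θ)/2 to get cos θ = 1 − 2(0.47) = 0.060, hence θ₀ = arccos 0.060 = 86.6°.
Before full moon the principal value applies: θ = 86.6°.
Age = 29.53 × 86.6°/360° ≈ 7.10 days.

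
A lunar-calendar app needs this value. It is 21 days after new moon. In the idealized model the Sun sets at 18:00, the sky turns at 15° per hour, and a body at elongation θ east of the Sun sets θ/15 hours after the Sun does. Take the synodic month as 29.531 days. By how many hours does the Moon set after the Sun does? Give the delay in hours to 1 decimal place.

Phase angle: θ = 360°·(21 d)/(29.531 d) = 256.0°.
Delay after the Sun = 256.0° / (15°/h) ≈ 17.07 h.
So the Moon sets 17.07 h after the Sun.

17.1 h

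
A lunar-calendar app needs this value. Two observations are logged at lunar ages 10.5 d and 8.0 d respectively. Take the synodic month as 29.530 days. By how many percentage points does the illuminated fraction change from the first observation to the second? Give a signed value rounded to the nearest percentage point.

-24 pp

First observation: θ = 360°·10.5/29.530 = 128.0°, so f = 0.808.
Second observation: θ = 97.5°, f = 0.566.
Δf = 0.566 − 0.808 = -0.242, i.e. -24 pp.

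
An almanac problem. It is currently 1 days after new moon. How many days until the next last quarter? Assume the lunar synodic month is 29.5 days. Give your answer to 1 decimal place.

21.1 days

Last quarter is 0.75 of the way through the cycle: age 0.75 × 29.5 = 22.125 d.
That is 22.125 − 1 = 21.125 days ahead.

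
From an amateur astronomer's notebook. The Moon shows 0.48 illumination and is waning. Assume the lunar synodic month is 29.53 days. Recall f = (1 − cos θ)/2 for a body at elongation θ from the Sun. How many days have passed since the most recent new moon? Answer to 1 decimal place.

22.3 days

From f = (1 − cos θ)/2: cos θ = 1 − 2×0.48 = 0.040; arccos → 87.7°.
Since the Moon is past full (waning), take the reflex angle: θ = 360° − 87.7° = 272.3°.
At 360°/29.53 d per day, 272.3° corresponds to 22.34 days.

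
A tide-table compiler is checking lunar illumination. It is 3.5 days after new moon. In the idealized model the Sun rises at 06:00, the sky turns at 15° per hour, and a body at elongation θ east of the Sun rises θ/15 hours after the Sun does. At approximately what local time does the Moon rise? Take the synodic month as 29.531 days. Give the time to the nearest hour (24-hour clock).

09:00

The Moon has covered 3.5/29.531 of its cycle, so θ ≈ 360° × 3.5/29.531 = 42.7°.
Delay after the Sun = 42.7° / (15°/h) ≈ 2.84 h.
06:00 + 2.84 h ≈ 08:51 → 09:00 to the nearest hour.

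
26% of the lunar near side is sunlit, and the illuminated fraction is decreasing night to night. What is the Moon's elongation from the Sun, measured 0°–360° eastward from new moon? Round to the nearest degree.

Invert f = (1 − cos θ)/2 to get cos θ = 1 − 2(0.26) = 0.480, hence θ₀ = arccos 0.480 = 61.3°.
Waning ⇒ past full, so θ = 360° − 61.3° = 298.7°.

299°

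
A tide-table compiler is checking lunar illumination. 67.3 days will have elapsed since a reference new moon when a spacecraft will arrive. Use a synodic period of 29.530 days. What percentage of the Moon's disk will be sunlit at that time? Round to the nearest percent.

59%

67.3/29.530 = 2.279 lunations, so 2 complete cycles and 8.24 d into the next.
Phase angle: θ = 360°·(8.24 d)/(29.530 d) = 100.5°.
With cos θ = (-0.181), the lit fraction is (1 − (-0.181))/2 ≈ 0.591, so 59%.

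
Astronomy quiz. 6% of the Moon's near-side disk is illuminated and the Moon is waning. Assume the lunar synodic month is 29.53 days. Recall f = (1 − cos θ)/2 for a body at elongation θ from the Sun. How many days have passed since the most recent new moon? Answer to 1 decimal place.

cos θ = 1 − 2f = 0.880, giving a principal value of 28.4°.
Since the Moon is past full (waning), take the reflex angle: θ = 360° − 28.4° = 331.6°.
That fraction of the synodic month is 331.6/360 × 29.53 d ≈ 27.20 d.

27.2 days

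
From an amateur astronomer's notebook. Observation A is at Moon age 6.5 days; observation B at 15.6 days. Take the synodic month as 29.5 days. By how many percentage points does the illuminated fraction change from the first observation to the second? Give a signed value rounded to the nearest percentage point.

θ₁ = 360° × 6.5/29.5 = 79.3°, f₁ = (1 − cos θ₁)/2 = 0.407.
θ₂ = 360° × 15.6/29.5 = 190.4°, f₂ = (1 − cos θ₂)/2 = 0.992.
Change = f₂ − f₁ = +0.584 → +58 percentage points.

+58 percentage points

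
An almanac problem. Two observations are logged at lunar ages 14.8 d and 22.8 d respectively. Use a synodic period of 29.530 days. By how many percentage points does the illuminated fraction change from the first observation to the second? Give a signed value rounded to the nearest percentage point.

-57 pp

First observation: θ = 360°·14.8/29.530 = 180.4°, so f = 1.000.
Second observation: θ = 278.0°, f = 0.431.
Δf = 0.431 − 1.000 = -0.569, i.e. -57 pp.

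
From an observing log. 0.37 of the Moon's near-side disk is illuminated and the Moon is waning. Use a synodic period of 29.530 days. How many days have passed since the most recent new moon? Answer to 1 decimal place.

23.4 days

From f = (1 − cos θ)/2: cos θ = 1 − 2×0.37 = 0.260; arccos → 74.9°.
Waning ⇒ past full, so θ = 360° − 74.9° = 285.1°.
Age = 29.530 × 285.1°/360° ≈ 23.38 days.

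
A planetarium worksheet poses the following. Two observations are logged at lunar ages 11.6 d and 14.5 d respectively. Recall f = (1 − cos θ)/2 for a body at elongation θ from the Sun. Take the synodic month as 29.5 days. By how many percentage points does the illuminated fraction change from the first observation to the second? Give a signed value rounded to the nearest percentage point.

θ₁ = 360° × 11.6/29.5 = 141.6°, f₁ = (1 − cos θ₁)/2 = 0.892.
θ₂ = 360° × 14.5/29.5 = 176.9°, f₂ = (1 − cos θ₂)/2 = 0.999.
Change = f₂ − f₁ = +0.108 → +11 percentage points.

+11 percentage points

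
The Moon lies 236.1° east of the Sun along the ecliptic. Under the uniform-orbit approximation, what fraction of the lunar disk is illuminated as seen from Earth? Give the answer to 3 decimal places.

cos 236.1° = (-0.558), so f = (1 − (-0.558))/2 = 0.779.

0.779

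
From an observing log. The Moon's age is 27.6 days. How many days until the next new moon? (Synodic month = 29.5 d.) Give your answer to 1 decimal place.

The next new moon completes the synodic month: 29.5 − 27.6 = 1.900 days.

1.9 days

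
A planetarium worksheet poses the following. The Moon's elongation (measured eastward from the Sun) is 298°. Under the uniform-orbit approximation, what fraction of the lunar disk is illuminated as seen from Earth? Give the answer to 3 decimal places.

0.265

f = (1 − cos 298°)/2 = (1 − 0.469)/2 ≈ 0.265.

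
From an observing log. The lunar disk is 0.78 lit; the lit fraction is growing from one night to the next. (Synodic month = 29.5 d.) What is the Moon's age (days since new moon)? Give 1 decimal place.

Invert f = (1 − cos θ)/2 to get cos θ = 1 − 2(0.78) = -0.560, hence θ₀ = arccos -0.560 = 124.1°.
Waxing ⇒ before full, so θ = 124.1°.
Age = 29.5 × 124.1°/360° ≈ 10.17 days.

10.2 days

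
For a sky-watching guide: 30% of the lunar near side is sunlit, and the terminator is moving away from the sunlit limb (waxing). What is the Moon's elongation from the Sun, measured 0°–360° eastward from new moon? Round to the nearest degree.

cos θ = 1 − 2f = 0.400, giving a principal value of 66.4°.
Waxing ⇒ before full, so θ = 66.4°.

66°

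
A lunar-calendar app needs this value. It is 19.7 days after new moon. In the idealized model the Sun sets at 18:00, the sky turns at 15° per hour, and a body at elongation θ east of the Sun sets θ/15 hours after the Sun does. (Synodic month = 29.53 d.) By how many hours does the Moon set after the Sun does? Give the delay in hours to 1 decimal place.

16.0 h

Phase angle: θ = 360°·(19.7 d)/(29.53 d) = 240.2°.
Delay after the Sun = 240.2° / (15°/h) ≈ 16.01 h.
So the Moon sets 16.01 h after the Sun.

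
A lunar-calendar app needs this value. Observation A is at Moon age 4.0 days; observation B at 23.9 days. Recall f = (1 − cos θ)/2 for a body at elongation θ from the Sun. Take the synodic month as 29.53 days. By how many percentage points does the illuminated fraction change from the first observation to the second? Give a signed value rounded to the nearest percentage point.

+15 percentage points

First observation: θ = 360°·4.0/29.53 = 48.8°, so f = 0.170.
Second observation: θ = 291.4°, f = 0.318.
Δf = 0.318 − 0.170 = +0.147, i.e. +15 pp.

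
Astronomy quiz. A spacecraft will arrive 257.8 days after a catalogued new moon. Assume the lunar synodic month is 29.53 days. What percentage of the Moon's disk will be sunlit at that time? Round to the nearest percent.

56%

257.8/29.53 = 8.730 lunations, so 8 complete cycles and 21.56 d into the next.
Phase angle: θ = 360°·(21.56 d)/(29.53 d) = 262.8°.
Illuminated fraction = (1 − cos 262.8°)/2 = (1 − (-0.125))/2 ≈ 0.562, so 56%.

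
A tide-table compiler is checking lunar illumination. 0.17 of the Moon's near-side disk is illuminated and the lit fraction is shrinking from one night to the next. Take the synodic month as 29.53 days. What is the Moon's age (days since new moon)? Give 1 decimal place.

cos θ = 1 − 2f = 0.660, giving a principal value of 48.7°.
Since the Moon is past full (waning), take the reflex angle: θ = 360° − 48.7° = 311.3°.
That fraction of the synodic month is 311.3/360 × 29.53 d ≈ 25.54 d.

25.5 days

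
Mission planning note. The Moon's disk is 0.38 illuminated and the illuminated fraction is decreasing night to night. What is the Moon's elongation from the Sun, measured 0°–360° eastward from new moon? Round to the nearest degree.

284°

From f = (1 − cos θ)/2: cos θ = 1 − 2×0.38 = 0.240; arccos → 76.1°.
Waning ⇒ past full, so θ = 360° − 76.1° = 283.9°.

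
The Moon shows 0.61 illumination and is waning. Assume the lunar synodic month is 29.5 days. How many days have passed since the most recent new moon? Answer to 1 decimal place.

21.1 days

cos θ = 1 − 2f = -0.220, giving a principal value of 102.7°.
A waning Moon lies in 180°–360°, so θ = 360° − 102.7° = 257.3°.
At 360°/29.5 d per day, 257.3° corresponds to 21.08 days.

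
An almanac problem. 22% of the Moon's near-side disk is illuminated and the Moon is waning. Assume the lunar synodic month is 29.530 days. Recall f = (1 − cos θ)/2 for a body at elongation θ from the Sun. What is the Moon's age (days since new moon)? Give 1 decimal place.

24.9 days

cos θ = 1 − 2f = 0.560, giving a principal value of 55.9°.
Since the Moon is past full (waning), take the reflex angle: θ = 360° − 55.9° = 304.1°.
Age = 29.530 × 304.1°/360° ≈ 24.94 days.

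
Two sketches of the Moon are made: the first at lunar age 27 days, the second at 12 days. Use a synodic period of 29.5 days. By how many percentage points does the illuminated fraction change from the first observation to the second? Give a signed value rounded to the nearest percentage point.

+85 pp

θ₁ = 360° × 27/29.5 = 329.5°, f₁ = (1 − cos θ₁)/2 = 0.069.
θ₂ = 360° × 12/29.5 = 146.4°, f₂ = (1 − cos θ₂)/2 = 0.917.
Change = f₂ − f₁ = +0.847 → +85 percentage points.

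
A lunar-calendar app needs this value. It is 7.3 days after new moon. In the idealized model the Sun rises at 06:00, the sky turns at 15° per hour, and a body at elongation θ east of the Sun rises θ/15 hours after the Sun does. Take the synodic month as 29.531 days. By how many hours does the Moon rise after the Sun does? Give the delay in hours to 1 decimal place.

5.9 h

Elongation θ = 360° × 7.3/29.531 ≈ 89.0°.
Delay after the Sun = 89.0° / (15°/h) ≈ 5.93 h.
So the Moon rises 5.93 h after the Sun.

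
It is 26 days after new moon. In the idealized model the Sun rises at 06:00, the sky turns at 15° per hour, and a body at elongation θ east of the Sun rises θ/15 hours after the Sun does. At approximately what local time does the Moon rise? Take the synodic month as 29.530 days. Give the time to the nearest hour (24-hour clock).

03:00

Phase angle: θ = 360°·(26 d)/(29.530 d) = 317.0°.
Delay after the Sun = 317.0° / (15°/h) ≈ 21.13 h.
06:00 + 21.13 h ≈ 03:08 → 03:00 to the nearest hour.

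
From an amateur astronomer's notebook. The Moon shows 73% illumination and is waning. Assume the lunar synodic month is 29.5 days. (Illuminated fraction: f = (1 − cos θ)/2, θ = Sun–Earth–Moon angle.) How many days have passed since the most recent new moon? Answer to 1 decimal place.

From f = (1 − cos θ)/2: cos θ = 1 − 2×0.73 = -0.460; arccos → 117.4°.
A waning Moon lies in 180°–360°, so θ = 360° − 117.4° = 242.6°.
That fraction of the synodic month is 242.6/360 × 29.5 d ≈ 19.88 d.

19.9 days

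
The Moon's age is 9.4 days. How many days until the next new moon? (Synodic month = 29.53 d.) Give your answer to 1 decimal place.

The next new moon completes the synodic month: 29.53 − 9.4 = 20.130 days.

20.1 days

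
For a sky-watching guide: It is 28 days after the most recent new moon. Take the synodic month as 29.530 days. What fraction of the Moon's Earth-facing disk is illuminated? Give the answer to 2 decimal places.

The Moon has covered 28/29.530 of its cycle, so θ ≈ 360° × 28/29.530 = 341.3°.
cos 341.3° = 0.947, so f = (1 − 0.947)/2 = 0.026.

0.03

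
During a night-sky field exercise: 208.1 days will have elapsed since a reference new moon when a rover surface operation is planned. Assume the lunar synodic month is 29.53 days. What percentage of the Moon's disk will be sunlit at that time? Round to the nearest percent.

2%

208.1 d spans 7 complete synodic months (7 × 29.53 = 206.71 d) plus 1.39 d.
Elongation θ = 360° × 1.39/29.53 ≈ 16.9°.
Illuminated fraction = (1 − cos 16.9°)/2 = (1 − 0.957)/2 ≈ 0.022, so 2%.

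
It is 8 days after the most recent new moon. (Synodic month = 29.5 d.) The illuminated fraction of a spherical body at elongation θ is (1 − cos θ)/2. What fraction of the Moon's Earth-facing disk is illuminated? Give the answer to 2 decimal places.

0.57

Elongation θ = 360° × 8/29.5 ≈ 97.6°.
cos 97.6° = (-0.133), so f = (1 − (-0.133))/2 = 0.566.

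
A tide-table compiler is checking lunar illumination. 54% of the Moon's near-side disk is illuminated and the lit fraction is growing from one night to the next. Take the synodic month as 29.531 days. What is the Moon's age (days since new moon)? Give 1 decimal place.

7.8 days

From f = (1 − cos θ)/2: cos θ = 1 − 2×0.54 = -0.080; arccos → 94.6°.
Waxing ⇒ before full, so θ = 94.6°.
Age = 29.531 × 94.6°/360° ≈ 7.76 days.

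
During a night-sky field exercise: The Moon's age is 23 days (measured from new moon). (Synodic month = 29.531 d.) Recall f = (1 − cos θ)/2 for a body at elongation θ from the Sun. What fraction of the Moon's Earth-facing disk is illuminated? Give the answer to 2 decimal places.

The Moon has covered 23/29.531 of its cycle, so θ ≈ 360° × 23/29.531 = 280.4°.
cos 280.4° = 0.180, so f = (1 − 0.180)/2 = 0.410.

0.41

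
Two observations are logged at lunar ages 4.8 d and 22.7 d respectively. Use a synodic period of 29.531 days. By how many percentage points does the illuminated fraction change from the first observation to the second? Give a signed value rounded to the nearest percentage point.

θ₁ = 360° × 4.8/29.531 = 58.5°, f₁ = (1 − cos θ₁)/2 = 0.239.
θ₂ = 360° × 22.7/29.531 = 276.7°, f₂ = (1 − cos θ₂)/2 = 0.441.
Change = f₂ − f₁ = +0.203 → +20 percentage points.

+20 percentage points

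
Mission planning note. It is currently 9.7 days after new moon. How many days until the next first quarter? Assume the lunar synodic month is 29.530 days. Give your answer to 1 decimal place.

27.2 days

First quarter is 0.25 of the way through the cycle: age 0.25 × 29.530 = 7.383 d.
This lunation's first quarter (7.383 d) has passed, so add one period: 36.913 − 9.7 = 27.213 days.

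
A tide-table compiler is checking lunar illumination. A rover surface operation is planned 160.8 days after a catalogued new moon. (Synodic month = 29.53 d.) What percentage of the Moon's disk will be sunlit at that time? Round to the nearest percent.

97%

160.8/29.53 = 5.445 lunations, so 5 complete cycles and 13.15 d into the next.
Elongation θ = 360° × 13.15/29.53 ≈ 160.3°.
cos 160.3° = (-0.942), so f = (1 − (-0.942))/2 = 0.971, so 97%.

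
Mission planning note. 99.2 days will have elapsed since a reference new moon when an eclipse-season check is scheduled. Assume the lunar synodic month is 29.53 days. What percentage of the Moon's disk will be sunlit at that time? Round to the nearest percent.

82%

Reduce mod P: 99.2 − 3×29.53 = 10.61 d into the current lunation.
The Moon has covered 10.61/29.53 of its cycle, so θ ≈ 360° × 10.61/29.53 = 129.3°.
Illuminated fraction = (1 − cos 129.3°)/2 = (1 − (-0.634))/2 ≈ 0.817, so 82%.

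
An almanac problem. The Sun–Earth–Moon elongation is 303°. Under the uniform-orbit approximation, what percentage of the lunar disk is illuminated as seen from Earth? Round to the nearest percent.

cos 303° = 0.545, so f = (1 − 0.545)/2 = 0.228, i.e. 23%.

23%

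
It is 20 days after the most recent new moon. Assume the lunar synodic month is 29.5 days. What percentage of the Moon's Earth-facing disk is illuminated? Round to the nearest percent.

Phase angle: θ = 360°·(20 d)/(29.5 d) = 244.1°.
cos 244.1° = (-0.437), so f = (1 − (-0.437))/2 = 0.719, so 72%.

72%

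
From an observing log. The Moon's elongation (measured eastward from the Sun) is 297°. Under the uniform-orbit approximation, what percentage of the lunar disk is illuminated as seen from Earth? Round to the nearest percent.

27%

f = (1 − cos 297°)/2 = (1 − 0.454)/2 ≈ 0.273, i.e. 27%.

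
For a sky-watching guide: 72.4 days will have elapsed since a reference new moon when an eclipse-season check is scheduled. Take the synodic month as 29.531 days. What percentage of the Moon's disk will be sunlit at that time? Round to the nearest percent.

72.4 d spans 2 complete synodic months (2 × 29.531 = 59.06 d) plus 13.34 d.
Phase angle: θ = 360°·(13.34 d)/(29.531 d) = 162.6°.
With cos θ = (-0.954), the lit fraction is (1 − (-0.954))/2 ≈ 0.977, so 98%.

98%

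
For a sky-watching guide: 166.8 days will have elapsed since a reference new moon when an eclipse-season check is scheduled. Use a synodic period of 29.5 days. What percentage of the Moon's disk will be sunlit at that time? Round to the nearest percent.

78%

Reduce mod P: 166.8 − 5×29.5 = 19.30 d into the current lunation.
The Moon has covered 19.30/29.5 of its cycle, so θ ≈ 360° × 19.30/29.5 = 235.5°.
With cos θ = (-0.566), the lit fraction is (1 − (-0.566))/2 ≈ 0.783, so 78%.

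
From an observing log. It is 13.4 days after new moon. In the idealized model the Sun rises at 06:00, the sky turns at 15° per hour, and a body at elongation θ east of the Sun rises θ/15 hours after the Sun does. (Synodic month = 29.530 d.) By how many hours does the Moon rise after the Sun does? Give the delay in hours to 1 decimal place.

Phase angle: θ = 360°·(13.4 d)/(29.530 d) = 163.4°.
At 15° of sky rotation per hour, 163.4° corresponds to a 10.89 h lag.
So the Moon rises 10.89 h after the Sun.

10.9 h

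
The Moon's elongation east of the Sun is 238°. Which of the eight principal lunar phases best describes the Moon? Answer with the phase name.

waning gibbous

The waning gibbous sector spans roughly 202°–248°; 238° falls inside it.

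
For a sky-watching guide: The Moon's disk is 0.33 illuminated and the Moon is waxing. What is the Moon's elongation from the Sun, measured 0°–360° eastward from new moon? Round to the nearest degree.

cos θ = 1 − 2f = 0.340, giving a principal value of 70.1°.
The Moon is waxing (0°–180°), so θ = 70.1° directly.

70°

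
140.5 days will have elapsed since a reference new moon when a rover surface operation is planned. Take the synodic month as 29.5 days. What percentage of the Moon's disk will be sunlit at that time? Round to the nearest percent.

140.5/29.5 = 4.763 lunations, so 4 complete cycles and 22.50 d into the next.
Phase angle: θ = 360°·(22.50 d)/(29.5 d) = 274.6°.
cos 274.6° = 0.080, so f = (1 − 0.080)/2 = 0.460, so 46%.

46%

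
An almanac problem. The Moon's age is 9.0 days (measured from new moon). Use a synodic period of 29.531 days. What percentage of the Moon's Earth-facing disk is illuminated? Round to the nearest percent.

Elongation θ = 360° × 9.0/29.531 ≈ 109.7°.
Illuminated fraction = (1 − cos 109.7°)/2 = (1 − (-0.337))/2 ≈ 0.669, so 67%.

67%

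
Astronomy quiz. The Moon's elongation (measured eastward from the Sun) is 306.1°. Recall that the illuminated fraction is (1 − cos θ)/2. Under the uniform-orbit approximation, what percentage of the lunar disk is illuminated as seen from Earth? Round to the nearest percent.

21%

f = (1 − cos 306.1°)/2 = (1 − 0.589)/2 ≈ 0.205, i.e. 21%.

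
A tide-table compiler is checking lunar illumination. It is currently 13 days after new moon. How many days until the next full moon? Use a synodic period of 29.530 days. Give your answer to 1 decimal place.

Full moon occurs at elongation 180°, i.e. at age 29.530 × 180/360 = 14.765 d.
So 1.765 days remain (14.765 − 13).

1.8 days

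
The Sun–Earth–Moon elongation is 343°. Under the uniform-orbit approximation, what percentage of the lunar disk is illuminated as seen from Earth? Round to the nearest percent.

f = (1 − cos 343°)/2 = (1 − 0.956)/2 ≈ 0.022, i.e. 2%.

2%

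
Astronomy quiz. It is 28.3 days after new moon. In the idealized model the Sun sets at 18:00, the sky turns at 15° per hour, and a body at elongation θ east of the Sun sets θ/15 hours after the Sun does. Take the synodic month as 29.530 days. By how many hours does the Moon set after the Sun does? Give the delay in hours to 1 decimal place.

23.0 h

Phase angle: θ = 360°·(28.3 d)/(29.530 d) = 345.0°.
At 15° of sky rotation per hour, 345.0° corresponds to a 23.00 h lag.
So the Moon sets 23.00 h after the Sun.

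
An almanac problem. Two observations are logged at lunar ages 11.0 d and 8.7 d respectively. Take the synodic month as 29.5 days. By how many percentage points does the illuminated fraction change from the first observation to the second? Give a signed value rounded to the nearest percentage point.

-21 pp

θ₁ = 360° × 11.0/29.5 = 134.2°, f₁ = (1 − cos θ₁)/2 = 0.849.
θ₂ = 360° × 8.7/29.5 = 106.2°, f₂ = (1 − cos θ₂)/2 = 0.639.
Change = f₂ − f₁ = -0.210 → -21 percentage points.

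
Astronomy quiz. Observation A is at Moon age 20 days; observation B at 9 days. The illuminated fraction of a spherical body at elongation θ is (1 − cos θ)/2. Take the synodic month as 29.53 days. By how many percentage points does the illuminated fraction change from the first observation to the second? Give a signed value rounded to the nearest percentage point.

-5 pp

First observation: θ = 360°·20/29.53 = 243.8°, so f = 0.721.
Second observation: θ = 109.7°, f = 0.669.
Δf = 0.669 − 0.721 = -0.052, i.e. -5 pp.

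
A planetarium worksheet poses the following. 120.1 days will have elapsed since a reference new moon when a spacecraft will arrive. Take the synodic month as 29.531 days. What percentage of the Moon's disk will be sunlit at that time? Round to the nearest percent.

120.1 d spans 4 complete synodic months (4 × 29.531 = 118.12 d) plus 1.98 d.
Elongation θ = 360° × 1.98/29.531 ≈ 24.1°.
With cos θ = 0.913, the lit fraction is (1 − 0.913)/2 ≈ 0.044, so 4%.

4%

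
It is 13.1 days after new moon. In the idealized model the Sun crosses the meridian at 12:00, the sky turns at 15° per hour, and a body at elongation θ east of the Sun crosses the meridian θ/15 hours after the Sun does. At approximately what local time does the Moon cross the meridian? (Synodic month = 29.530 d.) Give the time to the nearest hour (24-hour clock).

Phase angle: θ = 360°·(13.1 d)/(29.530 d) = 159.7°.
The Moon trails the Sun by θ/15 = 159.7/15 ≈ 10.65 hours.
12:00 + 10.65 h ≈ 22:39 → 23:00 to the nearest hour.

23:00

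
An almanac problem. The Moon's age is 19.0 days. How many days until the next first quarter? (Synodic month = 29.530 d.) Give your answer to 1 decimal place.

17.9 days

First quarter occurs at elongation 90°, i.e. at age 29.530 × 90/360 = 7.383 d.
Already past this cycle's first quarter; the next is at 7.383 + 29.530 = 36.913 d, so 36.913 − 19.0 = 17.913 days.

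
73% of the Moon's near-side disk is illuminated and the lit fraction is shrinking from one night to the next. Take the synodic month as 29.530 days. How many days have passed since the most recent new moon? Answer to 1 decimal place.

From f = (1 − cos θ)/2: cos θ = 1 − 2×0.73 = -0.460; arccos → 117.4°.
Since the Moon is past full (waning), take the reflex angle: θ = 360° − 117.4° = 242.6°.
That fraction of the synodic month is 242.6/360 × 29.530 d ≈ 19.90 d.

19.9 days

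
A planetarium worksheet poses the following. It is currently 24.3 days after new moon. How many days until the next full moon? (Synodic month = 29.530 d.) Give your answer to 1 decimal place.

20.0 days

Full moon is 0.5 of the way through the cycle: age 0.5 × 29.530 = 14.765 d.
Already past this cycle's full moon; the next is at 14.765 + 29.530 = 44.295 d, so 44.295 − 24.3 = 19.995 days.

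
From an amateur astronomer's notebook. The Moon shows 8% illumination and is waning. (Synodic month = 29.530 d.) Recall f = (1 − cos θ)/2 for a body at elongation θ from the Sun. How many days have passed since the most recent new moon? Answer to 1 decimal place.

26.8 days

Invert f = (1 − cos θ)/2 to get cos θ = 1 − 2(0.08) = 0.840, hence θ₀ = arccos 0.840 = 32.9°.
A waning Moon lies in 180°–360°, so θ = 360° − 32.9° = 327.1°.
Age = 29.530 × 327.1°/360° ≈ 26.83 days.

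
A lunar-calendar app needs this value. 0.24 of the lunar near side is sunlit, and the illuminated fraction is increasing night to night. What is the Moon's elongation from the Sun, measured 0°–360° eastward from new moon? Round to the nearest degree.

59°

From f = (1 − cos θ)/2: cos θ = 1 − 2×0.24 = 0.520; arccos → 58.7°.
The Moon is waxing (0°–180°), so θ = 58.7° directly.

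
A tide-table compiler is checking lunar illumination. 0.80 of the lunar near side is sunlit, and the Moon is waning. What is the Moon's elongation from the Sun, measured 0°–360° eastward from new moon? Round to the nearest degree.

From f = (1 − cos θ)/2: cos θ = 1 − 2×0.80 = -0.600; arccos → 126.9°.
A waning Moon lies in 180°–360°, so θ = 360° − 126.9° = 233.1°.

233°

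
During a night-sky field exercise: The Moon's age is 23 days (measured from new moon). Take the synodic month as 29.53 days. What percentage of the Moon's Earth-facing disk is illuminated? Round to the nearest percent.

Phase angle: θ = 360°·(23 d)/(29.53 d) = 280.4°.
cos 280.4° = 0.180, so f = (1 − 0.180)/2 = 0.410, so 41%.

41%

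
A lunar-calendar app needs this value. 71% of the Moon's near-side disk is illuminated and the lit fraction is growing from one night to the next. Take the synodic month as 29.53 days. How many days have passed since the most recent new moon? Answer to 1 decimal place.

Invert f = (1 − cos θ)/2 to get cos θ = 1 − 2(0.71) = -0.420, hence θ₀ = arccos -0.420 = 114.8°.
The Moon is waxing (0°–180°), so θ = 114.8° directly.
That fraction of the synodic month is 114.8/360 × 29.53 d ≈ 9.42 d.

9.4 days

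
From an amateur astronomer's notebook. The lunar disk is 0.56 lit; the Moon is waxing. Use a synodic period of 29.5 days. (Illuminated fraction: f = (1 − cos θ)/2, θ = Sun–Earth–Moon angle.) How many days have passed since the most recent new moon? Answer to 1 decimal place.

From f = (1 − cos θ)/2: cos θ = 1 − 2×0.56 = -0.120; arccos → 96.9°.
Before full moon the principal value applies: θ = 96.9°.
That fraction of the synodic month is 96.9/360 × 29.5 d ≈ 7.94 d.

7.9 days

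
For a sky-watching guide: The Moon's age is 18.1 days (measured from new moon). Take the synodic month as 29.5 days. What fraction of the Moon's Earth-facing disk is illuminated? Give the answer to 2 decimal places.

0.88

Phase angle: θ = 360°·(18.1 d)/(29.5 d) = 220.9°.
cos 220.9° = (-0.756), so f = (1 − (-0.756))/2 = 0.878.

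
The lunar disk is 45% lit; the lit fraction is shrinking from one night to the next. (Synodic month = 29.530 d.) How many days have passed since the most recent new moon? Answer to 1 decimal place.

22.6 days

From f = (1 − cos θ)/2: cos θ = 1 − 2×0.45 = 0.100; arccos → 84.3°.
Since the Moon is past full (waning), take the reflex angle: θ = 360° − 84.3° = 275.7°.
That fraction of the synodic month is 275.7/360 × 29.530 d ≈ 22.62 d.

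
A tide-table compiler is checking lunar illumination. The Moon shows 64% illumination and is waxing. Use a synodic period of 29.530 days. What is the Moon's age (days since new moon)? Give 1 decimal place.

8.7 days

cos θ = 1 − 2f = -0.280, giving a principal value of 106.3°.
Before full moon the principal value applies: θ = 106.3°.
Age = 29.530 × 106.3°/360° ≈ 8.72 days.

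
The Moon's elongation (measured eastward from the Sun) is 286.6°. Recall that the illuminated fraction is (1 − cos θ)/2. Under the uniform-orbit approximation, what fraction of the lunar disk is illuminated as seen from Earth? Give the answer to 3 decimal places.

0.357

cos 286.6° = 0.286, so f = (1 − 0.286)/2 = 0.357.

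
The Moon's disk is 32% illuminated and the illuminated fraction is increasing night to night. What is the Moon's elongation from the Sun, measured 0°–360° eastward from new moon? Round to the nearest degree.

Invert f = (1 − cos θ)/2 to get cos θ = 1 − 2(0.32) = 0.360, hence θ₀ = arccos 0.360 = 68.9°.
Waxing ⇒ before full, so θ = 68.9°.

69°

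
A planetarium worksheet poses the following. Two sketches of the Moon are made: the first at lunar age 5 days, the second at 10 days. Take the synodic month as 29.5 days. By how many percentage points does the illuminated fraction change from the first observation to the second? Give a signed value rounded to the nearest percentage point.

θ₁ = 360° × 5/29.5 = 61.0°, f₁ = (1 − cos θ₁)/2 = 0.258.
θ₂ = 360° × 10/29.5 = 122.0°, f₂ = (1 − cos θ₂)/2 = 0.765.
Change = f₂ − f₁ = +0.507 → +51 percentage points.

+51 percentage points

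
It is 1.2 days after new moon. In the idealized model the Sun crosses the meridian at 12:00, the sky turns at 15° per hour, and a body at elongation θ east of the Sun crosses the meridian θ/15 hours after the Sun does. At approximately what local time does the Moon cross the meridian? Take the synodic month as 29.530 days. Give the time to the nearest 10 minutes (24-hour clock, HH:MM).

The Moon has covered 1.2/29.530 of its cycle, so θ ≈ 360° × 1.2/29.530 = 14.6°.
At 15° of sky rotation per hour, 14.6° corresponds to a 0.98 h lag.
12:00 + 0.975 h ≈ 12:59 → 13:00 to the nearest ten minutes.

13:00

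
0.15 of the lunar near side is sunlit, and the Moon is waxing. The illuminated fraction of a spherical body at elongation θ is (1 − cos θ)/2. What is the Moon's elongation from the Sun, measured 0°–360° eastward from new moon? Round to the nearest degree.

From f = (1 − cos θ)/2: cos θ = 1 − 2×0.15 = 0.700; arccos → 45.6°.
Waxing ⇒ before full, so θ = 45.6°.

46°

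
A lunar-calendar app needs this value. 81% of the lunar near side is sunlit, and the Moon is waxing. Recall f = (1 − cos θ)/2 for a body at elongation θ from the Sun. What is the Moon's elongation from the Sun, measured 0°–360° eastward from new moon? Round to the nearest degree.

Invert f = (1 − cos θ)/2 to get cos θ = 1 − 2(0.81) = -0.620, hence θ₀ = arccos -0.620 = 128.3°.
Before full moon the principal value applies: θ = 128.3°.

128°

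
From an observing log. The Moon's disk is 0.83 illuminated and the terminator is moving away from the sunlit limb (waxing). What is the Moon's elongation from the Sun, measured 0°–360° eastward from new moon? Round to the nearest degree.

From f = (1 − cos θ)/2: cos θ = 1 − 2×0.83 = -0.660; arccos → 131.3°.
Waxing ⇒ before full, so θ = 131.3°.

131°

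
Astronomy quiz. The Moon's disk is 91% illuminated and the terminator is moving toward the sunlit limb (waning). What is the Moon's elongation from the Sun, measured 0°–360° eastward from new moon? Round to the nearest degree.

215°

cos θ = 1 − 2f = -0.820, giving a principal value of 145.1°.
Since the Moon is past full (waning), take the reflex angle: θ = 360° − 145.1° = 214.9°.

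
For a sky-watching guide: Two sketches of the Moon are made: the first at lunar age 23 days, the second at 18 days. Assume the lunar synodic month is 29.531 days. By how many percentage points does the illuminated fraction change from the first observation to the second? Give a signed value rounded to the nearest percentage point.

+48 percentage points

θ₁ = 360° × 23/29.531 = 280.4°, f₁ = (1 − cos θ₁)/2 = 0.410.
θ₂ = 360° × 18/29.531 = 219.4°, f₂ = (1 − cos θ₂)/2 = 0.886.
Change = f₂ − f₁ = +0.476 → +48 percentage points.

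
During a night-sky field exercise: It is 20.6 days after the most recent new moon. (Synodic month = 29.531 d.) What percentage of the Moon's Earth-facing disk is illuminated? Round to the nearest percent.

66%

The Moon has covered 20.6/29.531 of its cycle, so θ ≈ 360° × 20.6/29.531 = 251.1°.
Illuminated fraction = (1 − cos 251.1°)/2 = (1 − (-0.323))/2 ≈ 0.662, so 66%.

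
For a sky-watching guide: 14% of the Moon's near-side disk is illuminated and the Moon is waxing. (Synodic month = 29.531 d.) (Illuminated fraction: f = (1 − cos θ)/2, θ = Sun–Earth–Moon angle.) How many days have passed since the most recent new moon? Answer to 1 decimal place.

3.6 days

From f = (1 − cos θ)/2: cos θ = 1 − 2×0.14 = 0.720; arccos → 43.9°.
The Moon is waxing (0°–180°), so θ = 43.9° directly.
At 360°/29.531 d per day, 43.9° corresponds to 3.60 days.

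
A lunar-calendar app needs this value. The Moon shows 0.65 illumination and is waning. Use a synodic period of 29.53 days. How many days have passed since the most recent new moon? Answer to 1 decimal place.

From f = (1 − cos θ)/2: cos θ = 1 − 2×0.65 = -0.300; arccos → 107.5°.
Waning ⇒ past full, so θ = 360° − 107.5° = 252.5°.
Age = 29.53 × 252.5°/360° ≈ 20.72 days.

20.7 days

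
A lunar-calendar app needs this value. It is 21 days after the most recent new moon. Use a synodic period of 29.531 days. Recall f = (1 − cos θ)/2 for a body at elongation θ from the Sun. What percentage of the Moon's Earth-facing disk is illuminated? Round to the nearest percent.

62%

Elongation θ = 360° × 21/29.531 ≈ 256.0°.
Illuminated fraction = (1 − cos 256.0°)/2 = (1 − (-0.242))/2 ≈ 0.621, so 62%.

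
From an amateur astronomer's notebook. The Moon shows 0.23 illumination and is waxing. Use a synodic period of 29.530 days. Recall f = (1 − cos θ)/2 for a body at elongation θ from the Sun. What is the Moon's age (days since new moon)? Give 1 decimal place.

From f = (1 − cos θ)/2: cos θ = 1 − 2×0.23 = 0.540; arccos → 57.3°.
Before full moon the principal value applies: θ = 57.3°.
At 360°/29.530 d per day, 57.3° corresponds to 4.70 days.

4.7 days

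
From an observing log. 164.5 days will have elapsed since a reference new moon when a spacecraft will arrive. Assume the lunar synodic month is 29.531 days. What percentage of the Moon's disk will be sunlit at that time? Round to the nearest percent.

95%

164.5/29.531 = 5.570 lunations, so 5 complete cycles and 16.84 d into the next.
The Moon has covered 16.84/29.531 of its cycle, so θ ≈ 360° × 16.84/29.531 = 205.4°.
Illuminated fraction = (1 − cos 205.4°)/2 = (1 − (-0.904))/2 ≈ 0.952, so 95%.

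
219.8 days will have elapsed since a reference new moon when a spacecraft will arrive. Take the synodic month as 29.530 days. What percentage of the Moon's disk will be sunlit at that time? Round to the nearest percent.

97%

219.8/29.530 = 7.443 lunations, so 7 complete cycles and 13.09 d into the next.
Phase angle: θ = 360°·(13.09 d)/(29.530 d) = 159.6°.
With cos θ = (-0.937), the lit fraction is (1 − (-0.937))/2 ≈ 0.969, so 97%.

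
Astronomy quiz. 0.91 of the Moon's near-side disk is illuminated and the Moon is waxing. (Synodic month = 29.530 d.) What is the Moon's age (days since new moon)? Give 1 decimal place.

11.9 days

cos θ = 1 − 2f = -0.820, giving a principal value of 145.1°.
Waxing ⇒ before full, so θ = 145.1°.
That fraction of the synodic month is 145.1/360 × 29.530 d ≈ 11.90 d.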